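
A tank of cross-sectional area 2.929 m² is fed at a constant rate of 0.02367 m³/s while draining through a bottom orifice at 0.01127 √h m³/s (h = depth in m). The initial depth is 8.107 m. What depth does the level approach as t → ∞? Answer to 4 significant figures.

4.411 m

Level balance: A dh/dt = 0.02367 − 0.01127 √h. Setting dh/dt = 0:
Q_in = 0.01127 √h_ss ⇒ √h_ss = 0.02367/0.01127 = 2.10027.
h_ss = 2.10027² = 4.41112 m. (Since h₀ = 8.107 m > h_ss, the level will fall toward this value.)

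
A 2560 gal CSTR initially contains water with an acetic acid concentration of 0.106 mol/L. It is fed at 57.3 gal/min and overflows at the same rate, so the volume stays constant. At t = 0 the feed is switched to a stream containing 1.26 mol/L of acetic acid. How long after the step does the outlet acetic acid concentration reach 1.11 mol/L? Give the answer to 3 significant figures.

91.2 min

Species balance on the tank: V dC/dt = Q(C_in − C), so τ = V/Q = 44.677 min.
C(t) = C_in + (C₀ − C_in) e^(−t/τ). Set C = 1.11 and solve for t:
e^(−t/τ) = (C − C_in)/(C₀ − C_in) = (1.11 − 1.26)/(0.106 − 1.26) = 0.12998
t = −τ ln(…) = 44.677 × 2.0404 = 91.157 min.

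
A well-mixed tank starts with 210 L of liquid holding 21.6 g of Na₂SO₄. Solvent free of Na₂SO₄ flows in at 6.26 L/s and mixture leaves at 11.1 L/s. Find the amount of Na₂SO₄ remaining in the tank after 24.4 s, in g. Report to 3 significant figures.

Total volume: dV/dt = Q_in − Q_out = -4.8400 L/s, so V(t) = 210 − 4.8400 t and V(24.4) = 91.904 L.
Solute balance: dm/dt = 0 − Q_out C = −Q_out m/V(t).
dm/m = −Q_out dt/(V₀ − 4.8400 t); integrating gives ln(m/m₀) = −(Q_out/(Q_in−Q_out)) ln(V/V₀).
m = m₀ (V₀/V)^(Q_out/(Q_in−Q_out)) = 21.6 × (210/91.904)^(-2.2934) = 3.2463 g.

3.25 g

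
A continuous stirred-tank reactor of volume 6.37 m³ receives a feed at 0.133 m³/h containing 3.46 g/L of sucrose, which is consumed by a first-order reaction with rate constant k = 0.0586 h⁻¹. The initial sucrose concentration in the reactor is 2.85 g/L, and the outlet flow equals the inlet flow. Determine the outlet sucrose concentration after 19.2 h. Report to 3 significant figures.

1.33 g/L

V dC/dt = Q(C_in − C) − k V C.
dC/dt = (Q/V) C_in − (Q/V + k) C; effective rate a = Q/V + k = 0.020879 + 0.0586 = 0.079479 h⁻¹.
C_ss = Q C_in/(Q + kV) = 0.90894 g/L; C(t) = C_ss + (C₀ − C_ss) e^(−a t).
C(19.2) = 0.90894 + (1.9411)·e^(−0.079479·19.2) = 0.90894 + (1.9411)·0.21740 = 1.3309 g/L.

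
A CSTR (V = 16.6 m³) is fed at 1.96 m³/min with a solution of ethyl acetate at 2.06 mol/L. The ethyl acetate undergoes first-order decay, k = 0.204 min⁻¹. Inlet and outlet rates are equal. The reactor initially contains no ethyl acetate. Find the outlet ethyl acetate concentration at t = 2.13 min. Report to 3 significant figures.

Accumulation = in − out − consumed: V dC/dt = Q C_in − Q C − k V C.
dC/dt = (Q/V) C_in − (Q/V + k) C; effective rate a = Q/V + k = 0.11807 + 0.204 = 0.32207 min⁻¹.
C_ss = Q C_in/(Q + kV) = 0.75520 mol/L; C(t) = C_ss + (C₀ − C_ss) e^(−a t).
C(2.13) = 0.75520 + (-0.75520)·e^(−0.32207·2.13) = 0.75520 + (-0.75520)·0.50358 = 0.37490 mol/L.

0.375 mol/L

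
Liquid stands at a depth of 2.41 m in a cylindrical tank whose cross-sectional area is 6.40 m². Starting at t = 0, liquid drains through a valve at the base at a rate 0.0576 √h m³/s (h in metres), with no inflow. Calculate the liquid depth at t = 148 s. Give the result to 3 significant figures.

Unsteady balance on liquid volume: A dh/dt = −0.0576 √h.
∫ h^(−1/2) dh = −(0.0576/A) ∫ dt, giving 2√h = 2√h₀ − (0.0576/A) t.
√h = √2.41 − 0.0576·148/(2·6.40) = 1.5524 − 0.66600 = 0.88642.
h = 0.88642² = 0.78574 m.

0.786 m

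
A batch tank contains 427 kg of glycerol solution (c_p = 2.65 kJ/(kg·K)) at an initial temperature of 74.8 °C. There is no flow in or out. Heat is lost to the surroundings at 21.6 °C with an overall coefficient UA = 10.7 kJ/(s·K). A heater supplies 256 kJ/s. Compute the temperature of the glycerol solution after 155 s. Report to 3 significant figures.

52.3 °C

Lumped-capacitance energy balance: M c_p dT/dt = UA(T_amb − T) + Q̇.
dT/dt = (T_ss − T)/τ with T_ss = T_amb + Q̇/UA = 21.6 + 256/10.7 = 45.525 °C, τ = M c_p/UA = 427·2.65/10.7 = 105.75 s.
Solution: T(t) = T_ss + (T₀ − T_ss) e^(−t/τ).
T(155) = 45.525 + (29.275)·0.23092 = 52.285 °C.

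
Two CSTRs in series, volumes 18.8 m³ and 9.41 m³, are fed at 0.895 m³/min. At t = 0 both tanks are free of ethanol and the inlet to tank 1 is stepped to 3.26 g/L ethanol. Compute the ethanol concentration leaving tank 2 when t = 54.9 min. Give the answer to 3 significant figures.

2.80 g/L

Each tank obeys Vᵢ dCᵢ/dt = Q(Cᵢ₋₁ − Cᵢ), so τᵢ = Vᵢ/Q.
τ₁ = 18.8/0.895 = 21.006 min; τ₂ = 9.41/0.895 = 10.514 min.
Tank 1: C₁ = C_in(1 − e^(−t/τ₁)). Tank 2 (τ₁ ≠ τ₂): C₂ = C_in[1 − (τ₁ e^(−t/τ₁) − τ₂ e^(−t/τ₂))/(τ₁ − τ₂)].
At t = 54.9: e^(−t/τ₁) = 0.073271, e^(−t/τ₂) = 0.0053985.
C₂ = 3.26·[1 − (21.006·0.073271 − 10.514·0.0053985)/(10.492)] = 3.26·0.85871 = 2.7994 g/L.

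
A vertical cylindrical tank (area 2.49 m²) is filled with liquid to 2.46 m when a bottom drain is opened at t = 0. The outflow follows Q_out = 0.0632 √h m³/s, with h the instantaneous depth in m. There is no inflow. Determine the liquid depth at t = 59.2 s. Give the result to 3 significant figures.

0.668 m

Accumulation of liquid (constant cross-section A): A dh/dt = −0.0632 √h.
Separate and integrate: 2(√h − √h₀) = −(0.0632/A) t.
√h = √2.46 − 0.0632·59.2/(2·2.49) = 1.5684 − 0.75129 = 0.81715.
h = 0.81715² = 0.66773 m.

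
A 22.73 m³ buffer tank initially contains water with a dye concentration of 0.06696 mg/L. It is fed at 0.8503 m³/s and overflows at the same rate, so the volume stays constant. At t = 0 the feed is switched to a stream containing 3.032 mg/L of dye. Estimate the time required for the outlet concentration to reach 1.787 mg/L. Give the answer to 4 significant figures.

Species balance: V dC/dt = Q(C_in − C) ⇒ τ = V/Q = 26.7317 s.
C(t) = C_in + (C₀ − C_in) e^(−t/τ). Set C = 1.787 and solve for t:
e^(−t/τ) = (C − C_in)/(C₀ − C_in) = (1.787 − 3.032)/(0.06696 − 3.032) = 0.419893
t = −τ ln(…) = 26.7317 × 0.867755 = 23.1966 s.

23.20 s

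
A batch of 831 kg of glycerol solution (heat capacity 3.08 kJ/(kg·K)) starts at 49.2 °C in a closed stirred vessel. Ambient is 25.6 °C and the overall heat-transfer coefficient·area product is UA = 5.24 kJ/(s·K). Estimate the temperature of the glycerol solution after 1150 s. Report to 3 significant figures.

Lumped-capacitance energy balance: M c_p dT/dt = UA(T_amb − T).
dT/dt = (T_ss − T)/τ with T_ss = T_amb = 25.600 °C, τ = M c_p/UA = 831·3.08/5.24 = 488.45 s.
T approaches T_ss exponentially: T(t) = T_ss + (T₀ − T_ss) e^(−t/τ).
T(1150) = 25.600 + (23.600)·0.094952 = 27.841 °C.

27.8 °C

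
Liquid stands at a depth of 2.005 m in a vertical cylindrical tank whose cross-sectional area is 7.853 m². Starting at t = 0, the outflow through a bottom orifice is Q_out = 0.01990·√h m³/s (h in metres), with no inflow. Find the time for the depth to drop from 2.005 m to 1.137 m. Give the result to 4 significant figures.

276.0 s

Unsteady balance on liquid volume: A dh/dt = −0.01990 √h.
This is separable: 2 d(√h)/dt = −0.01990/A, so √h = √h₀ − (0.01990/(2A)) t.
t = 2A(√h₀ − √h)/0.01990 = 2·7.853·(√2.005 − √1.137)/0.01990
  = 15.7060 × (1.41598 − 1.06630) / 0.01990 = 275.982 s.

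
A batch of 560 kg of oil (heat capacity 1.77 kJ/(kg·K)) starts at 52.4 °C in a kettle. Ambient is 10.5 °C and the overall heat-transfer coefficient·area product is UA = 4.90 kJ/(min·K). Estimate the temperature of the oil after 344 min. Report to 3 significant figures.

18.2 °C

M c_p dT/dt = −UA(T − T_amb).
dT/dt = (T_ss − T)/τ with T_ss = T_amb = 10.500 °C, τ = M c_p/UA = 560·1.77/4.90 = 202.29 min.
T approaches T_ss exponentially: T(t) = T_ss + (T₀ − T_ss) e^(−t/τ).
T(344) = 10.500 + (41.900)·0.18258 = 18.150 °C.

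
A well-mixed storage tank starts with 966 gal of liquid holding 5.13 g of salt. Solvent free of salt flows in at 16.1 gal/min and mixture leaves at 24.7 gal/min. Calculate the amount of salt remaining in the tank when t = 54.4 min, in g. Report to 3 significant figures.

Total volume: dV/dt = Q_in − Q_out = -8.6000 gal/min, so V(t) = 966 − 8.6000 t and V(54.4) = 498.16 gal.
No salt enters, so dm/dt = −Q_out · (m/V).
dm/m = −Q_out dt/(V₀ − 8.6000 t); integrating gives ln(m/m₀) = −(Q_out/(Q_in−Q_out)) ln(V/V₀).
m = m₀ (V₀/V)^(Q_out/(Q_in−Q_out)) = 5.13 × (966/498.16)^(-2.8721) = 0.76574 g.

0.766 g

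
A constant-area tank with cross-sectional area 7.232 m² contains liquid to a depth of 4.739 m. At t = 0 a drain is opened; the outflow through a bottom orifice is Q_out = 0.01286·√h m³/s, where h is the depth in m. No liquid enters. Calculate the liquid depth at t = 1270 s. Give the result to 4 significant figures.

Mass balance (ρ constant): A dh/dt = −0.01286 √h.
Separate and integrate: 2(√h − √h₀) = −(0.01286/A) t.
√h = √4.739 − 0.01286·1270/(2·7.232) = 2.17692 − 1.12916 = 1.04776.
h = 1.04776² = 1.09781 m.

1.098 m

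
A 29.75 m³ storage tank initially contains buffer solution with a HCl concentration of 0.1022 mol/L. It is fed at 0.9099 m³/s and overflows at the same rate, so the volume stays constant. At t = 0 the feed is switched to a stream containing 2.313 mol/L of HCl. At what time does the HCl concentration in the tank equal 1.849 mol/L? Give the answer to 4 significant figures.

Species balance: V dC/dt = Q(C_in − C) ⇒ τ = V/Q = 32.6959 s.
C(t) = C_in + (C₀ − C_in) e^(−t/τ). Set C = 1.849 and solve for t:
e^(−t/τ) = (C − C_in)/(C₀ − C_in) = (1.849 − 2.313)/(0.1022 − 2.313) = 0.209879
t = −τ ln(…) = 32.6959 × 1.56123 = 51.0457 s.

51.05 s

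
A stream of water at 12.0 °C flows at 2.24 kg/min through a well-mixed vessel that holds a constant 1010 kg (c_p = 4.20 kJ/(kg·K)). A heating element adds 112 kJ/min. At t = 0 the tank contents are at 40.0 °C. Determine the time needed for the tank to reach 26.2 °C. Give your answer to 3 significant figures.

Heat balance on the well-mixed liquid: M c_p dT/dt = ṁ c_p (T_in − T) + 112.
τ = M/ṁ = 450.89 min; T_ss = T_in + Q̇/(ṁ c_p) = 23.905 °C.
T(t) = T_ss + (T₀ − T_ss) e^(−t/τ). Set T = 26.2:
e^(−t/τ) = (26.2 − 23.905)/(40.0 − 23.905) = 0.14260
t = −450.89 · ln(0.14260) = 878.20 min.

878 min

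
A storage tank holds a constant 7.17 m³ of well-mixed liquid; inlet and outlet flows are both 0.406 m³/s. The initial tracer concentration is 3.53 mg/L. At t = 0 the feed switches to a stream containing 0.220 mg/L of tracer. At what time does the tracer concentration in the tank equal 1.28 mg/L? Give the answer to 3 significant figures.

20.1 s

Species balance: V dC/dt = Q(C_in − C) ⇒ τ = V/Q = 17.660 s.
C(t) = C_in + (C₀ − C_in) e^(−t/τ). Set C = 1.28 and solve for t:
e^(−t/τ) = (C − C_in)/(C₀ − C_in) = (1.28 − 0.220)/(3.53 − 0.220) = 0.32024
t = −τ ln(…) = 17.660 × 1.1387 = 20.109 s.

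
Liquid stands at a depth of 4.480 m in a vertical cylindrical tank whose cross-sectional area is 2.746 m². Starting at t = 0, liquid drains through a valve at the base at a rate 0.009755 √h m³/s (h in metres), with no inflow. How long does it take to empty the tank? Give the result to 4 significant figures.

A dh/dt = −Q_out = −0.009755 √h.
∫ h^(−1/2) dh = −(0.009755/A) ∫ dt, giving 2√h = 2√h₀ − (0.009755/A) t.
Tank is empty when √h = 0: t_empty = 2A√h₀/0.009755.
t_empty = 2·2.746·√4.480/0.009755 = 5.49200·2.11660/0.009755 = 1191.63 s.

1192 s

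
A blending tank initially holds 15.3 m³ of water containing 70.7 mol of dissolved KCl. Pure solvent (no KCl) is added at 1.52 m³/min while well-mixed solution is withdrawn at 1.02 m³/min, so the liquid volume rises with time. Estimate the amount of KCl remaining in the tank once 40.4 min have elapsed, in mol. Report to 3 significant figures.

Let m(t) be the amount of KCl. Volume: V(t) = V₀ + (Q_in − Q_out) t = 15.3 + 0.50000 t; V(40.4) = 35.500 m³.
No KCl enters, so dm/dt = −Q_out · (m/V).
Separate: dm/m = −Q_out dt/V(t) ⇒ ln(m/m₀) = −(Q_out/(Q_in−Q_out)) ln(V/V₀).
m = m₀ (V₀/V)^(Q_out/(Q_in−Q_out)) = 70.7 × (15.3/35.500)^(2.0400) = 12.698 mol.

12.7 mol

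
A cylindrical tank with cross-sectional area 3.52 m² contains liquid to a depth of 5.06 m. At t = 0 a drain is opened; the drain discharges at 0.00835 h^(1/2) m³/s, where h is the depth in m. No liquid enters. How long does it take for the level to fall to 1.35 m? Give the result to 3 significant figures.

A dh/dt = −Q_out = −0.00835 √h.
This is separable: 2 d(√h)/dt = −0.00835/A, so √h = √h₀ − (0.00835/(2A)) t.
t = 2A(√h₀ − √h)/0.00835 = 2·3.52·(√5.06 − √1.35)/0.00835
  = 7.0400 × (2.2494 − 1.1619) / 0.00835 = 916.93 s.

917 s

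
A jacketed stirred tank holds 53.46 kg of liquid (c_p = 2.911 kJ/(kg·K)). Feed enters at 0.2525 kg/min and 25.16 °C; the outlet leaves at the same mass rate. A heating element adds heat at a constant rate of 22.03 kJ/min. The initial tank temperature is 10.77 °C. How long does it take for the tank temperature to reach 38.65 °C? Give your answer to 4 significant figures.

Heat balance on the well-mixed liquid: M c_p dT/dt = ṁ c_p (T_in − T) + 22.03.
τ = M/ṁ = 211.723 min; T_ss = T_in + Q̇/(ṁ c_p) = 55.1317 °C.
T(t) = T_ss + (T₀ − T_ss) e^(−t/τ). Set T = 38.65:
e^(−t/τ) = (38.65 − 55.1317)/(10.77 − 55.1317) = 0.371529
t = −211.723 · ln(0.371529) = 209.632 min.

209.6 min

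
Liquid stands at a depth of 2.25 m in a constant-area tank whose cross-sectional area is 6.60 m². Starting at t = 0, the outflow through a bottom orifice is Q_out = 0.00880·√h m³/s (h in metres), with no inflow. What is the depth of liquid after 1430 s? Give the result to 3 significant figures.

Accumulation of liquid (constant cross-section A): A dh/dt = −0.00880 √h.
This is separable: 2 d(√h)/dt = −0.00880/A, so √h = √h₀ − (0.00880/(2A)) t.
√h = √2.25 − 0.00880·1430/(2·6.60) = 1.5000 − 0.95333 = 0.54667.
h = 0.54667² = 0.29884 m.

0.299 m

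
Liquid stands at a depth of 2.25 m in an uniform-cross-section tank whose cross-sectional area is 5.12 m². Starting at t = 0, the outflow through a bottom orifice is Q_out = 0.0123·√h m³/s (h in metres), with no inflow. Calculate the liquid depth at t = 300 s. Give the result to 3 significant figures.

1.30 m

A dh/dt = −Q_out = −0.0123 √h.
This is separable: 2 d(√h)/dt = −0.0123/A, so √h = √h₀ − (0.0123/(2A)) t.
√h = √2.25 − 0.0123·300/(2·5.12) = 1.5000 − 0.36035 = 1.1396.
h = 1.1396² = 1.2988 m.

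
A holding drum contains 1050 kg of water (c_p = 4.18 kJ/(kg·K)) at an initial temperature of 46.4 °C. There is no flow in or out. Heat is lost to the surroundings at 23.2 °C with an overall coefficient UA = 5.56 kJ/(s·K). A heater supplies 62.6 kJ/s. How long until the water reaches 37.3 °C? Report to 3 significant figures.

1130 s

Lumped-capacitance energy balance: M c_p dT/dt = UA(T_amb − T) + Q̇.
τ = M c_p/UA = 789.39 s; T_ss = T_amb + Q̇/UA = 23.2 + 62.6/5.56 = 34.459 °C.
T(t) = T_ss + (T₀ − T_ss)e^(−t/τ); set T = 37.3:
t = −τ ln[(T − T_ss)/(T₀ − T_ss)] = −789.39 · ln(0.23792) = 1133.4 s.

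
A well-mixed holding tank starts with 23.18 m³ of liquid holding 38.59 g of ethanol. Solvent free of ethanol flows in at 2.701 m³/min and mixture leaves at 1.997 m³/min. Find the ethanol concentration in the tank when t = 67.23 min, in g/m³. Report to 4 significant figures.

0.02332 g/m³

Total volume: dV/dt = Q_in − Q_out = 0.704000 m³/min, so V(t) = 23.18 + 0.704000 t and V(67.23) = 70.5099 m³.
Species balance (pure solvent in): dm/dt = −Q_out · m/V(t).
dm/m = −Q_out dt/(V₀ + 0.704000 t); integrating gives ln(m/m₀) = −(Q_out/(Q_in−Q_out)) ln(V/V₀).
m = m₀ (V₀/V)^(Q_out/(Q_in−Q_out)) = 38.59 × (23.18/70.5099)^(2.83665) = 1.64432 g.
C = m/V = 1.64432/70.5099 = 0.0233204 g/m³.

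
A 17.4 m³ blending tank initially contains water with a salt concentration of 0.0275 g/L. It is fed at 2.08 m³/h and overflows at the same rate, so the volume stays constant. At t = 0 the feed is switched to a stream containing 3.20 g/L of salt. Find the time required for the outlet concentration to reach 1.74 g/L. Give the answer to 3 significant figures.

Accumulation = in − out for the solute gives V dC/dt = Q(C_in − C), so τ = V/Q = 8.3654 h.
C(t) = C_in + (C₀ − C_in) e^(−t/τ). Set C = 1.74 and solve for t:
e^(−t/τ) = (C − C_in)/(C₀ − C_in) = (1.74 − 3.20)/(0.0275 − 3.20) = 0.46020
t = −τ ln(…) = 8.3654 × 0.77608 = 6.4922 h.

6.49 h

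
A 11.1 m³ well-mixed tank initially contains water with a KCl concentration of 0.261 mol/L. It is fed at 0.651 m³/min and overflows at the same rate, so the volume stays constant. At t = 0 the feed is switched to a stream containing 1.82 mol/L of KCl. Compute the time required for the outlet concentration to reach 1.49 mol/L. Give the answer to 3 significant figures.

26.5 min

Species balance: V dC/dt = Q(C_in − C) ⇒ τ = V/Q = 17.051 min.
C(t) = C_in + (C₀ − C_in) e^(−t/τ). Set C = 1.49 and solve for t:
e^(−t/τ) = (C − C_in)/(C₀ − C_in) = (1.49 − 1.82)/(0.261 − 1.82) = 0.21167
t = −τ ln(…) = 17.051 × 1.5527 = 26.475 min.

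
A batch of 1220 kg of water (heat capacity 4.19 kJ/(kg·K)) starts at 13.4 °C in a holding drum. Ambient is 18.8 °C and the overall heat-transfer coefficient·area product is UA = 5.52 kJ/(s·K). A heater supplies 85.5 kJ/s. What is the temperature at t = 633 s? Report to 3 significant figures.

Heat balance on the well-mixed liquid: M c_p dT/dt = −UA(T − T_amb) + Q̇.
dT/dt = (T_ss − T)/τ with T_ss = T_amb + Q̇/UA = 18.8 + 85.5/5.52 = 34.289 °C, τ = M c_p/UA = 1220·4.19/5.52 = 926.05 s.
Integrating: T(t) = T_ss + (T₀ − T_ss) e^(−t/τ).
T(633) = 34.289 + (-20.889)·0.50482 = 23.744 °C.

23.7 °C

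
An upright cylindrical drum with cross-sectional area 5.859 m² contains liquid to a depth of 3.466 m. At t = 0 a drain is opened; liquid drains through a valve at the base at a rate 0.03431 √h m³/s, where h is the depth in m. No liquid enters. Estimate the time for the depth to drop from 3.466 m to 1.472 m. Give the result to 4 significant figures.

A dh/dt = −Q_out = −0.03431 √h.
This is separable: 2 d(√h)/dt = −0.03431/A, so √h = √h₀ − (0.03431/(2A)) t.
t = 2A(√h₀ − √h)/0.03431 = 2·5.859·(√3.466 − √1.472)/0.03431
  = 11.7180 × (1.86172 − 1.21326) / 0.03431 = 221.470 s.

221.5 s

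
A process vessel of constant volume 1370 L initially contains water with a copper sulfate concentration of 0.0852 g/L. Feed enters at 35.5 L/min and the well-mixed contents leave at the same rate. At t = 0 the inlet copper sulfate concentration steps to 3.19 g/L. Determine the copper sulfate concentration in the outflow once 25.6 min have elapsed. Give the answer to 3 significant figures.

Mass balance on the solute (V constant): V dC/dt = Q(C_in − C).
So dC/dt = (C_in − C)/τ with τ = V/Q = 1370/35.5 = 38.592 min.
Integrating: C(t) = C_in + (C₀ − C_in) e^(−t/τ).
C(25.6) = 3.19 + (0.0852 − 3.19)·e^(−25.6/38.592) = 3.19 + (-3.1048)·0.51512 = 1.5907 g/L.

1.59 g/L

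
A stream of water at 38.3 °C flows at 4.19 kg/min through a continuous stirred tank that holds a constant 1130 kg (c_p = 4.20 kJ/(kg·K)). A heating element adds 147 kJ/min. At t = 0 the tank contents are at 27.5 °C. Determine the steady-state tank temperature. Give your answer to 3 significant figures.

M c_p dT/dt = ṁ c_p (T_in − T) + Q̇.
At steady state dT/dt = 0 ⇒ T_ss = T_in + Q̇/(ṁ c_p) = 38.3 + 147/(4.19·4.20) = 46.653 °C.

46.7 °C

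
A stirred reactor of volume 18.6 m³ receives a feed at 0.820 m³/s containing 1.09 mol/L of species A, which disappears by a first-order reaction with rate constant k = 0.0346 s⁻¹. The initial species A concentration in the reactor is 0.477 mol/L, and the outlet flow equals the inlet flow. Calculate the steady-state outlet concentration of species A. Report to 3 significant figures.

V dC/dt = Q(C_in − C) − k V C.
At steady state: 0 = Q C_in − (Q + kV) C_ss, so C_ss = Q C_in/(Q + kV).
C_ss = 0.820·1.09/(0.820 + 0.0346·18.6) = 0.89380/1.4636 = 0.61070 mol/L.

0.611 mol/L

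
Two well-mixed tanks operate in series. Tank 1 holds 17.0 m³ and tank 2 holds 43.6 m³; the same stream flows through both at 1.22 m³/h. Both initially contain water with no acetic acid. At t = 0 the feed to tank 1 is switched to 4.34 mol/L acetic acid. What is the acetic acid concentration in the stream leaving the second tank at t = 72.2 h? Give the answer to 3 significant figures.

Species balance on tank i: dCᵢ/dt = (Cᵢ₋₁ − Cᵢ)/τᵢ with τᵢ = Vᵢ/Q.
τ₁ = 17.0/1.22 = 13.934 h; τ₂ = 43.6/1.22 = 35.738 h.
Tank 1: C₁ = C_in(1 − e^(−t/τ₁)). Tank 2 (τ₁ ≠ τ₂): C₂ = C_in[1 − (τ₁ e^(−t/τ₁) − τ₂ e^(−t/τ₂))/(τ₁ − τ₂)].
At t = 72.2: e^(−t/τ₁) = 0.0056201, e^(−t/τ₂) = 0.13262.
C₂ = 4.34·[1 − (13.934·0.0056201 − 35.738·0.13262)/(-21.803)] = 4.34·0.78622 = 3.4122 mol/L.

3.41 mol/L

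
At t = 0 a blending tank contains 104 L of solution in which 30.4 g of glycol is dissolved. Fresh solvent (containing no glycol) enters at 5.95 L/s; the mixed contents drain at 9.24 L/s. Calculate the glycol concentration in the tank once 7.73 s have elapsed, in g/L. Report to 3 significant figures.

Let m(t) be the amount of glycol. Volume: V(t) = V₀ + (Q_in − Q_out) t = 104 − 3.2900 t; V(7.73) = 78.568 L.
Solute balance: dm/dt = 0 − Q_out C = −Q_out m/V(t).
Separate: dm/m = −Q_out dt/V(t) ⇒ ln(m/m₀) = −(Q_out/(Q_in−Q_out)) ln(V/V₀).
m = m₀ (V₀/V)^(Q_out/(Q_in−Q_out)) = 30.4 × (104/78.568)^(-2.8085) = 13.830 g.
C = m/V = 13.830/78.568 = 0.17603 g/L.

0.176 g/L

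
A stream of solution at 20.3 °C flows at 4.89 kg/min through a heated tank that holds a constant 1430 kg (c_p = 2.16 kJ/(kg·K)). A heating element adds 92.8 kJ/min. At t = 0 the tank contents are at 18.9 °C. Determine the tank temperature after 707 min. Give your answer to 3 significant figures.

M c_p dT/dt = ṁ c_p (T_in − T) + Q̇.
Rearrange: dT/dt = (T_ss − T)/τ with τ = M/ṁ = 292.43 min and T_ss = T_in + Q̇/(ṁ c_p) = 29.086 °C.
This is linear first-order; T(t) = T_ss + (T₀ − T_ss) e^(−t/τ).
T(707) = 29.086 + (-10.186)·e^(−707/292.43) = 29.086 + (-10.186)·0.089131 = 28.178 °C.

28.2 °C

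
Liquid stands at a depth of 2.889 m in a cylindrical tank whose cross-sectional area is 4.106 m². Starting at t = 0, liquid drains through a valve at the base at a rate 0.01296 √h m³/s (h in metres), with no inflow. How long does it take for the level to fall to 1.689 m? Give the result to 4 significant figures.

With no inflow, A dh/dt = −0.01296 √h.
∫ h^(−1/2) dh = −(0.01296/A) ∫ dt, giving 2√h = 2√h₀ − (0.01296/A) t.
t = 2A(√h₀ − √h)/0.01296 = 2·4.106·(√2.889 − √1.689)/0.01296
  = 8.21200 × (1.69971 − 1.29962) / 0.01296 = 253.514 s.

253.5 s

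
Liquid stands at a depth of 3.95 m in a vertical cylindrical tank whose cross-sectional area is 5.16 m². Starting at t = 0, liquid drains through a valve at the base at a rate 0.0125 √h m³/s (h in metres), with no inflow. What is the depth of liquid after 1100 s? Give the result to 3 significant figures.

A dh/dt = −Q_out = −0.0125 √h.
∫ h^(−1/2) dh = −(0.0125/A) ∫ dt, giving 2√h = 2√h₀ − (0.0125/A) t.
√h = √3.95 − 0.0125·1100/(2·5.16) = 1.9875 − 1.3324 = 0.65510.
h = 0.65510² = 0.42915 m.

0.429 m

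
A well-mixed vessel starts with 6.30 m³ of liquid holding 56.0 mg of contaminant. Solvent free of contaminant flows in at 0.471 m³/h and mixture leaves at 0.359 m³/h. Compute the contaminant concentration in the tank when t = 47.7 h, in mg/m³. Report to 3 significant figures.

Let m(t) be the amount of contaminant. Volume: V(t) = V₀ + (Q_in − Q_out) t = 6.30 + 0.11200 t; V(47.7) = 11.642 m³.
No contaminant enters, so dm/dt = −Q_out · (m/V).
dm/m = −Q_out dt/(V₀ + 0.11200 t); integrating gives ln(m/m₀) = −(Q_out/(Q_in−Q_out)) ln(V/V₀).
m = m₀ (V₀/V)^(Q_out/(Q_in−Q_out)) = 56.0 × (6.30/11.642)^(3.2054) = 7.8219 mg.
C = m/V = 7.8219/11.642 = 0.67185 mg/m³.

0.672 mg/m³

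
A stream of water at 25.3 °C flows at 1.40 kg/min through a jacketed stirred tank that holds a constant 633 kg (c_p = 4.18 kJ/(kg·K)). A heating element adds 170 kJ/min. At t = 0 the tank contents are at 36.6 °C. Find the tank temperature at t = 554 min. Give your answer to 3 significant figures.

49.1 °C

M c_p dT/dt = ṁ c_p (T_in − T) + Q̇.
τ = M/ṁ = 452.14 min; T_ss = T_in + Q̇/(ṁ c_p) = 25.3 + 170/(1.40·4.18) = 54.350 °C.
Solution: T(t) = T_ss + (T₀ − T_ss) e^(−t/τ).
T(554) = 54.350 + (-17.750)·e^(−554/452.14) = 54.350 + (-17.750)·0.29368 = 49.137 °C.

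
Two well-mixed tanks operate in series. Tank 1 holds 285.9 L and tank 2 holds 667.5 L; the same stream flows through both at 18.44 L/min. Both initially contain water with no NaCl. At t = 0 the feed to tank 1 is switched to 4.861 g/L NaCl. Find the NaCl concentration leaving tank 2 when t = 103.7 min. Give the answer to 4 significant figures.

Species balance on tank i: dCᵢ/dt = (Cᵢ₋₁ − Cᵢ)/τᵢ with τᵢ = Vᵢ/Q.
τ₁ = 285.9/18.44 = 15.5043 min; τ₂ = 667.5/18.44 = 36.1985 min.
Tank 1: C₁ = C_in(1 − e^(−t/τ₁)). Tank 2 (τ₁ ≠ τ₂): C₂ = C_in[1 − (τ₁ e^(−t/τ₁) − τ₂ e^(−t/τ₂))/(τ₁ − τ₂)].
At t = 103.7: e^(−t/τ₁) = 0.00124521, e^(−t/τ₂) = 0.0569967.
C₂ = 4.861·[1 − (15.5043·0.00124521 − 36.1985·0.0569967)/(-20.6941)] = 4.861·0.901233 = 4.38090 g/L.

4.381 g/L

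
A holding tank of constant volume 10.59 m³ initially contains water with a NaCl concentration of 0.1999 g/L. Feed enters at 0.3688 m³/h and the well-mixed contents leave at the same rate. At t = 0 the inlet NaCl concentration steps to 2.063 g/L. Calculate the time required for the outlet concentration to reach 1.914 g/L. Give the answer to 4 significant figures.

Species balance on the tank: V dC/dt = Q(C_in − C), so τ = V/Q = 28.7148 h.
C(t) = C_in + (C₀ − C_in) e^(−t/τ). Set C = 1.914 and solve for t:
e^(−t/τ) = (C − C_in)/(C₀ − C_in) = (1.914 − 2.063)/(0.1999 − 2.063) = 0.0799742
t = −τ ln(…) = 28.7148 × 2.52605 = 72.5349 h.

72.53 h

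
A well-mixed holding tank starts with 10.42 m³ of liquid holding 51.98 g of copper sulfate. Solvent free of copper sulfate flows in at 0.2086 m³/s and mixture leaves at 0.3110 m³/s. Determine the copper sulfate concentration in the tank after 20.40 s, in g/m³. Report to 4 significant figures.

3.162 g/m³

Total volume: dV/dt = Q_in − Q_out = -0.102400 m³/s, so V(t) = 10.42 − 0.102400 t and V(20.40) = 8.33104 m³.
Species balance (pure solvent in): dm/dt = −Q_out · m/V(t).
dm/m = −Q_out dt/(V₀ − 0.102400 t); integrating gives ln(m/m₀) = −(Q_out/(Q_in−Q_out)) ln(V/V₀).
m = m₀ (V₀/V)^(Q_out/(Q_in−Q_out)) = 51.98 × (10.42/8.33104)^(-3.03711) = 26.3466 g.
C = m/V = 26.3466/8.33104 = 3.16246 g/m³.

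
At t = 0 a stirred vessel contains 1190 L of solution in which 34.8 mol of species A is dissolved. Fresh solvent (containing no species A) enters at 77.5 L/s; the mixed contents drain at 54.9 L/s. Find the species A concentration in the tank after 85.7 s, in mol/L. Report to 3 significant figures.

Total volume: dV/dt = Q_in − Q_out = 22.600 L/s, so V(t) = 1190 + 22.600 t and V(85.7) = 3126.8 L.
Solute balance: dm/dt = 0 − Q_out C = −Q_out m/V(t).
dm/m = −Q_out dt/(V₀ + 22.600 t); integrating gives ln(m/m₀) = −(Q_out/(Q_in−Q_out)) ln(V/V₀).
m = m₀ (V₀/V)^(Q_out/(Q_in−Q_out)) = 34.8 × (1190/3126.8)^(2.4292) = 3.3296 mol.
C = m/V = 3.3296/3126.8 = 0.0010649 mol/L.

0.00106 mol/L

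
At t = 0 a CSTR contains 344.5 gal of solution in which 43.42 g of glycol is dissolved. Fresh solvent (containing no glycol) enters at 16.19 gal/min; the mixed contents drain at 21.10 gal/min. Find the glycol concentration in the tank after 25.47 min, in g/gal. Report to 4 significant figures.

0.02849 g/gal

Let m(t) be the amount of glycol. Volume: V(t) = V₀ + (Q_in − Q_out) t = 344.5 − 4.91000 t; V(25.47) = 219.442 gal.
No glycol enters, so dm/dt = −Q_out · (m/V).
dm/m = −Q_out dt/(V₀ − 4.91000 t); integrating gives ln(m/m₀) = −(Q_out/(Q_in−Q_out)) ln(V/V₀).
m = m₀ (V₀/V)^(Q_out/(Q_in−Q_out)) = 43.42 × (344.5/219.442)^(-4.29735) = 6.25133 g.
C = m/V = 6.25133/219.442 = 0.0284873 g/gal.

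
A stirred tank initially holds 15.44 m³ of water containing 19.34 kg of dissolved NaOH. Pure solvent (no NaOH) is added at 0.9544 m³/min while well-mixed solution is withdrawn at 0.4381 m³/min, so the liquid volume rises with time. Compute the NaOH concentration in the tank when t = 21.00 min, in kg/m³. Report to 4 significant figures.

Let m(t) be the amount of NaOH. Volume: V(t) = V₀ + (Q_in − Q_out) t = 15.44 + 0.516300 t; V(21.00) = 26.2823 m³.
Solute balance: dm/dt = 0 − Q_out C = −Q_out m/V(t).
dm/m = −Q_out dt/(V₀ + 0.516300 t); integrating gives ln(m/m₀) = −(Q_out/(Q_in−Q_out)) ln(V/V₀).
m = m₀ (V₀/V)^(Q_out/(Q_in−Q_out)) = 19.34 × (15.44/26.2823)^(0.848538) = 12.3149 kg.
C = m/V = 12.3149/26.2823 = 0.468562 kg/m³.

0.4686 kg/m³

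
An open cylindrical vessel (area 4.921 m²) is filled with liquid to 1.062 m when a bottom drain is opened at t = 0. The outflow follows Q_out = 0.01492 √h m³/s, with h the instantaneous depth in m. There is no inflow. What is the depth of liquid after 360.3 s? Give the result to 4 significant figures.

A dh/dt = −Q_out = −0.01492 √h.
∫ h^(−1/2) dh = −(0.01492/A) ∫ dt, giving 2√h = 2√h₀ − (0.01492/A) t.
√h = √1.062 − 0.01492·360.3/(2·4.921) = 1.03053 − 0.546198 = 0.484336.
h = 0.484336² = 0.234582 m.

0.2346 m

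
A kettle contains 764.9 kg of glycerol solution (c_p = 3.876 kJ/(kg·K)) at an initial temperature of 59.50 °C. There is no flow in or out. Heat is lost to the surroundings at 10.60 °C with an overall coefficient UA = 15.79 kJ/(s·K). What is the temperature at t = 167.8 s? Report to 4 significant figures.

30.61 °C

M c_p dT/dt = −UA(T − T_amb).
dT/dt = (T_ss − T)/τ with T_ss = T_amb = 10.6000 °C, τ = M c_p/UA = 764.9·3.876/15.79 = 187.761 s.
Solution: T(t) = T_ss + (T₀ − T_ss) e^(−t/τ).
T(167.8) = 10.6000 + (48.9000)·0.409144 = 30.6072 °C.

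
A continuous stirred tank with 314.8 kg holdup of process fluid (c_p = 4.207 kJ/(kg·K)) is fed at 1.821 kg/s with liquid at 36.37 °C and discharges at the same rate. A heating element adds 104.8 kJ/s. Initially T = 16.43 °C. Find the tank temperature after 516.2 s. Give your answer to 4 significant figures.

Energy balance: M c_p dT/dt = ṁ c_p (T_in − T) + 104.8.
Rearrange: dT/dt = (T_ss − T)/τ with τ = M/ṁ = 172.872 s and T_ss = T_in + Q̇/(ṁ c_p) = 50.0498 °C.
Integrating: T(t) = T_ss + (T₀ − T_ss) e^(−t/τ).
T(516.2) = 50.0498 + (-33.6198)·e^(−516.2/172.872) = 50.0498 + (-33.6198)·0.0504878 = 48.3524 °C.

48.35 °C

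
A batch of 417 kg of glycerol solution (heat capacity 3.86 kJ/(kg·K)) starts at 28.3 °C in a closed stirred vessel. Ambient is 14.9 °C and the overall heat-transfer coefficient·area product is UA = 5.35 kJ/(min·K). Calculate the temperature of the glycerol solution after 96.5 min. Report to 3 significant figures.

Lumped-capacitance energy balance: M c_p dT/dt = UA(T_amb − T).
dT/dt = (T_ss − T)/τ with T_ss = T_amb = 14.900 °C, τ = M c_p/UA = 417·3.86/5.35 = 300.86 min.
Solution: T(t) = T_ss + (T₀ − T_ss) e^(−t/τ).
T(96.5) = 14.900 + (13.400)·0.72561 = 24.623 °C.

24.6 °C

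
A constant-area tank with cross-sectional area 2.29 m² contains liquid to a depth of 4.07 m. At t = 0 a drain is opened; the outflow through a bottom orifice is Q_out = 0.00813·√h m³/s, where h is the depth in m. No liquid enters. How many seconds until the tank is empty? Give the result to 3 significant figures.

1140 s

Volume balance on the tank: A dh/dt = −0.00813 √h.
∫ h^(−1/2) dh = −(0.00813/A) ∫ dt, giving 2√h = 2√h₀ − (0.00813/A) t.
Set h = 0: 2√h₀ = (0.00813/A) t_empty ⇒ t_empty = 2A√h₀/0.00813.
t_empty = 2·2.29·√4.07/0.00813 = 4.5800·2.0174/0.00813 = 1136.5 s.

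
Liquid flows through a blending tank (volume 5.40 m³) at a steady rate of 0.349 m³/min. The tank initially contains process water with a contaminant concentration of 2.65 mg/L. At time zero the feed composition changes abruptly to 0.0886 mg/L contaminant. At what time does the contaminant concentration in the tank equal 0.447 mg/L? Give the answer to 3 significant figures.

Accumulation = in − out for the solute gives V dC/dt = Q(C_in − C), so τ = V/Q = 15.473 min.
C(t) = C_in + (C₀ − C_in) e^(−t/τ). Set C = 0.447 and solve for t:
e^(−t/τ) = (C − C_in)/(C₀ − C_in) = (0.447 − 0.0886)/(2.65 − 0.0886) = 0.13992
t = −τ ln(…) = 15.473 × 1.9667 = 30.430 min.

30.4 min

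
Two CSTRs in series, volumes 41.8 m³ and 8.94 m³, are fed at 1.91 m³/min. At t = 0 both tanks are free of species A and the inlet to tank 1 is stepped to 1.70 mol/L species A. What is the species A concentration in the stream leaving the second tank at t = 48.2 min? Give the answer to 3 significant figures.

1.46 mol/L

Time constants: τᵢ = Vᵢ/Q for each well-mixed tank.
τ₁ = 41.8/1.91 = 21.885 min; τ₂ = 8.94/1.91 = 4.6806 min.
Tank 1: C₁ = C_in(1 − e^(−t/τ₁)). Tank 2 (τ₁ ≠ τ₂): C₂ = C_in[1 − (τ₁ e^(−t/τ₁) − τ₂ e^(−t/τ₂))/(τ₁ − τ₂)].
At t = 48.2: e^(−t/τ₁) = 0.11053, e^(−t/τ₂) = 3.3708e-05.
C₂ = 1.70·[1 − (21.885·0.11053 − 4.6806·3.3708e-05)/(17.204)] = 1.70·0.85940 = 1.4610 mol/L.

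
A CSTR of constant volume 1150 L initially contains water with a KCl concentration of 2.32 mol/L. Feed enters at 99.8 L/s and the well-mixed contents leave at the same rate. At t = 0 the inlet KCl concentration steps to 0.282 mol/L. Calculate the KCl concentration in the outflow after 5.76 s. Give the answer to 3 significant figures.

1.52 mol/L

Transient balance on the dissolved component: V dC/dt = Q(C_in − C).
Rewrite as dC/dt + C/τ = C_in/τ, τ = V/Q = 11.523 s.
This is linear first-order; C(t) = C_in + (C₀ − C_in) e^(−t/τ).
C(5.76) = 0.282 + (2.32 − 0.282)·e^(−5.76/11.523) = 0.282 + (2.0380)·0.60661 = 1.5183 mol/L.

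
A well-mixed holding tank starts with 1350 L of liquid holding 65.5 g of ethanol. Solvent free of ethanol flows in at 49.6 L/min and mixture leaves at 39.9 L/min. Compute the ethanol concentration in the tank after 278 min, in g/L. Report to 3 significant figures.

Let m(t) be the amount of ethanol. Volume: V(t) = V₀ + (Q_in − Q_out) t = 1350 + 9.7000 t; V(278) = 4046.6 L.
Solute balance: dm/dt = 0 − Q_out C = −Q_out m/V(t).
dm/m = −Q_out dt/(V₀ + 9.7000 t); integrating gives ln(m/m₀) = −(Q_out/(Q_in−Q_out)) ln(V/V₀).
m = m₀ (V₀/V)^(Q_out/(Q_in−Q_out)) = 65.5 × (1350/4046.6)^(4.1134) = 0.71639 g.
C = m/V = 0.71639/4046.6 = 0.00017704 g/L.

0.000177 g/L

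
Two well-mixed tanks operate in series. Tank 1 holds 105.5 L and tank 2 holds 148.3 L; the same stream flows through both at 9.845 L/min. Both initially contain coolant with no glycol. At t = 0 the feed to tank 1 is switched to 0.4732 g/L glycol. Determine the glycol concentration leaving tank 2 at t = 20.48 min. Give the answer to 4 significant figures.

0.2247 g/L

Species balance on tank i: dCᵢ/dt = (Cᵢ₋₁ − Cᵢ)/τᵢ with τᵢ = Vᵢ/Q.
τ₁ = 105.5/9.845 = 10.7161 min; τ₂ = 148.3/9.845 = 15.0635 min.
Tank 1: C₁ = C_in(1 − e^(−t/τ₁)). Tank 2 (τ₁ ≠ τ₂): C₂ = C_in[1 − (τ₁ e^(−t/τ₁) − τ₂ e^(−t/τ₂))/(τ₁ − τ₂)].
At t = 20.48: e^(−t/τ₁) = 0.147911, e^(−t/τ₂) = 0.256769.
C₂ = 0.4732·[1 − (10.7161·0.147911 − 15.0635·0.256769)/(-4.34738)] = 0.4732·0.474902 = 0.224724 g/L.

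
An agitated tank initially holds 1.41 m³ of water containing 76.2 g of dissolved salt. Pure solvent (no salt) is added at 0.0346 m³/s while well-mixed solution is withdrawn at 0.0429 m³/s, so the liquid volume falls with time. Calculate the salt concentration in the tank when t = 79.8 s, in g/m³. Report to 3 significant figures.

Let m(t) be the amount of salt. Volume: V(t) = V₀ + (Q_in − Q_out) t = 1.41 − 0.0083000 t; V(79.8) = 0.74766 m³.
Solute balance: dm/dt = 0 − Q_out C = −Q_out m/V(t).
Separate: dm/m = −Q_out dt/V(t) ⇒ ln(m/m₀) = −(Q_out/(Q_in−Q_out)) ln(V/V₀).
m = m₀ (V₀/V)^(Q_out/(Q_in−Q_out)) = 76.2 × (1.41/0.74766)^(-5.1687) = 2.8702 g.
C = m/V = 2.8702/0.74766 = 3.8389 g/m³.

3.84 g/m³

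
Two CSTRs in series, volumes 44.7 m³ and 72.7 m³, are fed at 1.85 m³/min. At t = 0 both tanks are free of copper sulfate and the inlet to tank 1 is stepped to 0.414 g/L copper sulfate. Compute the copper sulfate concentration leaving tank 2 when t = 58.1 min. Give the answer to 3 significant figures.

0.229 g/L

Time constants: τᵢ = Vᵢ/Q for each well-mixed tank.
τ₁ = 44.7/1.85 = 24.162 min; τ₂ = 72.7/1.85 = 39.297 min.
Tank 1: C₁ = C_in(1 − e^(−t/τ₁)). Tank 2 (τ₁ ≠ τ₂): C₂ = C_in[1 − (τ₁ e^(−t/τ₁) − τ₂ e^(−t/τ₂))/(τ₁ − τ₂)].
At t = 58.1: e^(−t/τ₁) = 0.090303, e^(−t/τ₂) = 0.22799.
C₂ = 0.414·[1 − (24.162·0.090303 − 39.297·0.22799)/(-15.135)] = 0.414·0.55221 = 0.22862 g/L.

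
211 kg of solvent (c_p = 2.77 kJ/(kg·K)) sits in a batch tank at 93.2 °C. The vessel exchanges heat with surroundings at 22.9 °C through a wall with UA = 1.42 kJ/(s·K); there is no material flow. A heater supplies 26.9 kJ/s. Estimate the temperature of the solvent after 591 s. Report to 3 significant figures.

54.1 °C

M c_p dT/dt = −UA(T − T_amb) + Q̇.
dT/dt = (T_ss − T)/τ with T_ss = T_amb + Q̇/UA = 22.9 + 26.9/1.42 = 41.844 °C, τ = M c_p/UA = 211·2.77/1.42 = 411.60 s.
T approaches T_ss exponentially: T(t) = T_ss + (T₀ − T_ss) e^(−t/τ).
T(591) = 41.844 + (51.356)·0.23791 = 54.062 °C.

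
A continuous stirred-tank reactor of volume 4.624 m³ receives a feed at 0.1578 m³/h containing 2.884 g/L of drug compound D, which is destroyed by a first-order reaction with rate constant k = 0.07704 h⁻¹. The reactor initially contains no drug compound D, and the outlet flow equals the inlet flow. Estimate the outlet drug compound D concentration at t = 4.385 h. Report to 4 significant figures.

V dC/dt = Q(C_in − C) − k V C.
This is linear with rate a = Q/V + k = 0.111166 h⁻¹.
C_ss = Q C_in/(Q + kV) = 0.885342 g/L; C(t) = C_ss + (C₀ − C_ss) e^(−a t).
C(4.385) = 0.885342 + (-0.885342)·e^(−0.111166·4.385) = 0.885342 + (-0.885342)·0.614182 = 0.341581 g/L.

0.3416 g/L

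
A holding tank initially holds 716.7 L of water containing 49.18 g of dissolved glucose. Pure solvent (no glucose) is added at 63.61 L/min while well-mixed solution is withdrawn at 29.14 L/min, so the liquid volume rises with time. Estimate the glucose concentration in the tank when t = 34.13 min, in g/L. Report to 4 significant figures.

Let m(t) be the amount of glucose. Volume: V(t) = V₀ + (Q_in − Q_out) t = 716.7 + 34.4700 t; V(34.13) = 1893.16 L.
Solute balance: dm/dt = 0 − Q_out C = −Q_out m/V(t).
dm/m = −Q_out dt/(V₀ + 34.4700 t); integrating gives ln(m/m₀) = −(Q_out/(Q_in−Q_out)) ln(V/V₀).
m = m₀ (V₀/V)^(Q_out/(Q_in−Q_out)) = 49.18 × (716.7/1893.16)^(0.845373) = 21.6355 g.
C = m/V = 21.6355/1893.16 = 0.0114283 g/L.

0.01143 g/L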